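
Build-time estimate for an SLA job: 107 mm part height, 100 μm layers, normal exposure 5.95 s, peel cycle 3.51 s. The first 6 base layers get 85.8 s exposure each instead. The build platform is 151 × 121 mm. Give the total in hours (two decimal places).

Layer count = ceil(107 / 0.1) = 1070.
Bottom layers: 6 × (85.8 + 3.51) → 535.86 s.
Normal layers = 1064 × (5.95 + 3.51), so 10065.44 s.
Total = 535.86 + 10065.44 = 10601.3 s = 2.94 hours.

2.94 hours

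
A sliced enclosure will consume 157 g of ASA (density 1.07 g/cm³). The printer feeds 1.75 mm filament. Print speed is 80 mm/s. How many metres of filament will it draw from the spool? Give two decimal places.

Extruded volume: 157/1.07 = 146.729 cm³ (146729 mm³).
A = π r² = π × 0.875² = 2.4053 mm².
L = V/A = 146729/2.4053 = 61002.37 mm → 61.00 m.

61.00 m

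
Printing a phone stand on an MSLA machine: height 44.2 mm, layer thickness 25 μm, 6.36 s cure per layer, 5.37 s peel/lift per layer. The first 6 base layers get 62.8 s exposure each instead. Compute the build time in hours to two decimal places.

Number of layers: 44.2 / 0.025 → 1768 (rounded up).
Burn-in layers = 6 × (62.8 + 5.37), so 409.02 s.
Remaining layers = 1762 × (6.36 + 5.37), so 20668.26 s.
Sum: 409.02 + 20668.26 = 21077.28 s → 5.85 hours.

5.85 hours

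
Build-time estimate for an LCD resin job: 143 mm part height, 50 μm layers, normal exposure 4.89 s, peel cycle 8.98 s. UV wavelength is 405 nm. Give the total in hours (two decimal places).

Layers = ⌈143/0.05⌉ = 2860.
Cycle time = 4.89 + 8.98 = 13.87 s.
Build time: 2860 × 13.87 s = 39668.2 s, i.e. 11.02 hours.

11.02 hours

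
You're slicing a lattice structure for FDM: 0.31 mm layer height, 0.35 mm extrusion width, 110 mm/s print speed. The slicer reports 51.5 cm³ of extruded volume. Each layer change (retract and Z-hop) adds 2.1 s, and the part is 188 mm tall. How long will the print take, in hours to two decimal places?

Bead cross-section: 0.31 × 0.35 → 0.1085 mm².
Total extruded path = 51500/0.1085 = 474654.4 mm.
Time extruding: 474654.4 / 110 → 4315 s.
Layers = ⌈188/0.31⌉ = 607.
Non-print overhead = 607 × 2.1 = 1274.7 s.
Total = 4315 + 1274.7 = 5589.7 s = 1.55 hours.

1.55 hours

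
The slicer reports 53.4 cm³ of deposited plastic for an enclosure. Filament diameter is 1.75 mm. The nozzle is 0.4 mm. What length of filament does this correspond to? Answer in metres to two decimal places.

22.20 m

Cross-section of 1.75 mm filament: π·(1.75/2)² = 2.4053 mm².
L = 53400 mm³ / 2.4053 mm² = 22200.97 mm, i.e. 22.20 m.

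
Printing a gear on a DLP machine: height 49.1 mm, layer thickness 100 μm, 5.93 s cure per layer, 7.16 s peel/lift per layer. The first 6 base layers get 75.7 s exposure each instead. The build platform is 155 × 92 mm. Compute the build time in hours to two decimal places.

1.90 hours

Layers = ⌈49.1/0.1⌉ = 491.
Bottom layers = 6 × (75.7 + 7.16), so 497.16 s.
Regular layers = 485 × (5.93 + 7.16) = 6348.65 s.
Sum: 497.16 + 6348.65 = 6845.81 s → 1.90 hours.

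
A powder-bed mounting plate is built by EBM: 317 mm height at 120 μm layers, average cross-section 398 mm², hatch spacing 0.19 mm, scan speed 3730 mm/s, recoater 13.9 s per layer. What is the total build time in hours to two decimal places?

10.61 hours

Layer count = ceil(317 / 0.12) = 2642.
Hatch length per layer = 398 / 0.19, so 2094.7 mm.
Scan time per layer = 2094.7 / 3730 = 0.5616 s.
Time per layer = 0.5616 + 13.9 = 14.4616 s.
Build time = 2642 × 14.4616 = 38207.5472 s = 10.61 hours.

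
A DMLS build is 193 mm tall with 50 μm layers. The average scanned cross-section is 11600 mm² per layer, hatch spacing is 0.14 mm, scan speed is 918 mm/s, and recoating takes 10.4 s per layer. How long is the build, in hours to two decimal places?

Number of layers: 193 / 0.05 → 3860 (rounded up).
Scan path per layer = 11600 / 0.14, so 82857.1 mm.
Scan time per layer = 82857.1 / 918 = 90.2583 s.
Time per layer: 90.2583 + 10.4 → 100.6583 s.
Total: 3860 × 100.6583 s = 388541.038 s → 107.93 hours.

107.93 hours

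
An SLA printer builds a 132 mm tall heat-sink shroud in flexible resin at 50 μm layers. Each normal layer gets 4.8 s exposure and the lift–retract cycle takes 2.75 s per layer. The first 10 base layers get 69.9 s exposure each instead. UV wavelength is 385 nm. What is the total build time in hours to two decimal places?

Number of layers: 132 / 0.05 → 2640 (rounded up).
Burn-in layers = 10 × (69.9 + 2.75) = 726.5 s.
Remaining layers = 2630 × (4.8 + 2.75) = 19856.5 s.
Total = 726.5 + 19856.5 = 20583 s = 5.72 hours.

5.72 hours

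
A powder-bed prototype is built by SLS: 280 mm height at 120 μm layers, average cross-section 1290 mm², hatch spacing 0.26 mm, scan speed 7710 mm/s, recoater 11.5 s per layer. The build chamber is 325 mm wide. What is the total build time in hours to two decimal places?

Number of layers: 280 / 0.12 → 2334 (rounded up).
Hatch length per layer = 1290 / 0.26, so 4961.5 mm.
Per-layer scan time: 4961.5 / 7710 → 0.6435 s.
Per-layer time: 0.6435 + 11.5 → 12.1435 s.
2334 layers × 12.1435 s/layer = 28342.929 s, i.e. 7.87 hours.

7.87 hours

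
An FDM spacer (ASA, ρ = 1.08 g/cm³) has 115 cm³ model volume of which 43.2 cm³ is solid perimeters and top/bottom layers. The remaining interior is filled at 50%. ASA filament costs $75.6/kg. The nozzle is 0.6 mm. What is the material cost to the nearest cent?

$6.46

Volume inside the shell: 115 − 43.2 → 71.8 cm³.
Deposited infill: 0.50 × 71.8 → 35.9 cm³.
Deposited volume: 43.2 + 35.9 → 79.1 cm³.
Mass: 79.1 × 1.08 → 85.428 g.
At $75.6/kg: 85.428/1000 × 75.6 = $6.46.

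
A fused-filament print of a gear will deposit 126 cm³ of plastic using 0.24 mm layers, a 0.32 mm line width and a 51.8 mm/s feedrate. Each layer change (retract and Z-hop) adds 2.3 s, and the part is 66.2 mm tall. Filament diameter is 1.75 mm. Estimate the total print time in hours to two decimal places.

8.97 hours

Extrusion cross-section: 0.24 × 0.32 → 0.0768 mm².
Total extruded path = 126000/0.0768 = 1640625 mm.
Extrusion time = 1640625 / 51.8, so 31672.3 s.
Layer count = ceil(66.2 / 0.24) = 276.
Non-print overhead = 276 × 2.3, so 634.8 s.
Altogether 31672.3 + 634.8 = 32307.1 s, i.e. 8.97 hours.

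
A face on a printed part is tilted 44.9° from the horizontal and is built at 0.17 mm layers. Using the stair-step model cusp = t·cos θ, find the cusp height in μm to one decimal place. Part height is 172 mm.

cos(44.9°) = 0.7083, so cusp = 0.17 × 0.7083 = 0.120411 mm → 120.4 μm.

120.4 μm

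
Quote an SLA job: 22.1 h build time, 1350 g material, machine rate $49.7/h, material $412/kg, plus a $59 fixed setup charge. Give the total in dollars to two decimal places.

$1713.57

Time charge = 49.7 × 22.1, so $1098.37.
Material charge = 412 × 1350/1000, so $556.20.
Total = 1098.37 + 556.20 + 59 = $1713.57.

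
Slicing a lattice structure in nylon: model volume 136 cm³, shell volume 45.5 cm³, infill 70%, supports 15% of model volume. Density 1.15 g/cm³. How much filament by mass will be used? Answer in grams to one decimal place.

Infill region: 136 − 45.5 → 90.5 cm³.
Infill deposited: 0.70 × 90.5 → 63.35 cm³.
Support: 0.15 × 136 → 20.4 cm³.
Total printed volume: 45.5 + 63.35 + 20.4 → 129.25 cm³.
Mass = 129.25 × 1.15 = 148.6375 g.

148.6 g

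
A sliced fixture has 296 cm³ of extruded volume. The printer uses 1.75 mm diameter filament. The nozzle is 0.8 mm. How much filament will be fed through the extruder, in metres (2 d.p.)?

123.06 m

Filament cross-section = π × (1.75/2)² = 2.4053 mm².
L = 296000 mm³ / 2.4053 mm² = 123061.57 mm, i.e. 123.06 m.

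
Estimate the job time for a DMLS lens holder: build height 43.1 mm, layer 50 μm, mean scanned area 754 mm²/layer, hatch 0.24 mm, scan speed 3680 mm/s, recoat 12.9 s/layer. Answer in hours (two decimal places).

3.29 hours

Number of layers: 43.1 / 0.05 → 862 (rounded up).
Per-layer scan distance = 754 / 0.24 = 3141.7 mm.
Scan time per layer = 3141.7 / 3680, so 0.8537 s.
Layer cycle = 0.8537 + 12.9 = 13.7537 s.
862 layers × 13.7537 s/layer = 11855.6894 s, i.e. 3.29 hours.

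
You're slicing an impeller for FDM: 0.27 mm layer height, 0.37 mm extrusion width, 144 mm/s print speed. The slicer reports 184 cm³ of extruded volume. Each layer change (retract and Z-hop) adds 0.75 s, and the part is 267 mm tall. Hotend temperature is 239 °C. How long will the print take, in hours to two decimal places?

Line area = 0.27 × 0.37, so 0.0999 mm².
Total extruded path = 184000/0.0999 = 1841841.8 mm.
Extrusion time = 1841841.8 / 144 = 12790.6 s.
Layers = ⌈267/0.27⌉ = 989.
Z-hop total = 989 × 0.75, so 741.75 s.
Altogether 12790.6 + 741.75 = 13532.35 s, i.e. 3.76 hours.

3.76 hours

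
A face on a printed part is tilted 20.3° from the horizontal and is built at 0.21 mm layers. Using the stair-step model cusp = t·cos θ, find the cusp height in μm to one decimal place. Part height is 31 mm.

197.0 μm

Cusp = layer height × cos(20.3°) = 0.21 × 0.9379 = 0.196959 mm = 197.0 μm.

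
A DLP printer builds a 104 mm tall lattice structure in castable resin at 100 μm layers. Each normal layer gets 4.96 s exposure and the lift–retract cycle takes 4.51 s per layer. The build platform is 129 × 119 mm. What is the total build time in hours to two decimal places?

Layer count = ceil(104 / 0.1) = 1040.
Cycle time: 4.96 + 4.51 → 9.47 s.
Build time: 1040 × 9.47 s = 9848.8 s, i.e. 2.74 hours.

2.74 hours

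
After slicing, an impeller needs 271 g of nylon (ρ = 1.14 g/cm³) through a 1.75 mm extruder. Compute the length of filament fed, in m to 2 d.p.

98.83 m

Volume = 271 g / 1.14 g·cm⁻³ = 237.7193 cm³ = 237719.3 mm³.
Filament cross-section = π × (1.75/2)² = 2.4053 mm².
L = V/A = 237719.3/2.4053 = 98831.46 mm → 98.83 m.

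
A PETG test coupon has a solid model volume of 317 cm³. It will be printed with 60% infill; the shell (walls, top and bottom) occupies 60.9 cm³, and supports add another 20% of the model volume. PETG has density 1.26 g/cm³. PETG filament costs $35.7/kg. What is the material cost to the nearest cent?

Infill region: 317 − 60.9 → 256.1 cm³.
Infill deposited = 0.60 × 256.1, so 153.66 cm³.
Support = 0.20 × 317, so 63.4 cm³.
Deposited volume = 60.9 + 153.66 + 63.4 = 277.96 cm³.
Mass = 277.96 × 1.26 = 350.2296 g.
At $35.7/kg: 350.2296/1000 × 35.7 = $12.50.

$12.50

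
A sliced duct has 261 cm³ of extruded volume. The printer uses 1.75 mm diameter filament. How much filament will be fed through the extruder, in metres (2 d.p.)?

108.51 m

Cross-section of 1.75 mm filament: π·(1.75/2)² = 2.4053 mm².
Length = 261 cm³ / 2.4053 mm² = 261000 / 2.4053 = 108510.37 mm = 108.51 m.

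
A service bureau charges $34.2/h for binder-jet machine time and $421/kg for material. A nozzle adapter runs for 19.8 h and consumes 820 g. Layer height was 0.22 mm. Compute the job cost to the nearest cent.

$1022.38

Machine cost = 34.2 × 19.8, so $677.16.
Material cost = 421 × 820/1000, so $345.22.
Total = 677.16 + 345.22 = $1022.38.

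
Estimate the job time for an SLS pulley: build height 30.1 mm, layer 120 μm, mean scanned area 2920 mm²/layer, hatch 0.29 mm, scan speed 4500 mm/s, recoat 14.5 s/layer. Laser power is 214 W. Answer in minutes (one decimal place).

Layer count = ceil(30.1 / 0.12) = 251.
Scan path per layer = 2920 / 0.29 = 10069 mm.
Laser time per layer = 10069 / 4500, so 2.2376 s.
Time per layer: 2.2376 + 14.5 → 16.7376 s.
Build time = 251 × 16.7376 = 4201.1376 s = 70.0 minutes.

70.0 minutes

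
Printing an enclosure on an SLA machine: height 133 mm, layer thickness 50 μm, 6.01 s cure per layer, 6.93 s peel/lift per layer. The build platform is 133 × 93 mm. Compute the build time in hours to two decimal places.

9.56 hours

Number of layers: 133 / 0.05 → 2660 (rounded up).
Cycle time: 6.01 + 6.93 → 12.94 s.
Build time: 2660 × 12.94 s = 34420.4 s, i.e. 9.56 hours.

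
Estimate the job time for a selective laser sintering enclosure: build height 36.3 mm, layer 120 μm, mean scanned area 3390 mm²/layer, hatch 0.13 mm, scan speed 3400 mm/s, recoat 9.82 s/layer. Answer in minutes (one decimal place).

Layers = ⌈36.3/0.12⌉ = 303.
Hatch length per layer = 3390 / 0.13, so 26076.9 mm.
Per-layer scan time: 26076.9 / 3400 → 7.6697 s.
Time per layer = 7.6697 + 9.82, so 17.4897 s.
303 layers × 17.4897 s/layer = 5299.3791 s, i.e. 88.3 minutes.

88.3 minutes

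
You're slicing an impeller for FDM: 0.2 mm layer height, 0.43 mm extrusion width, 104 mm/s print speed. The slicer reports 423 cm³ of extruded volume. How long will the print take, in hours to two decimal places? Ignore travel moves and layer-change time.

13.14 hours

Line area = 0.2 × 0.43 = 0.086 mm².
Toolpath length = 423 cm³ / 0.086 mm² = 423000 / 0.086 = 4918604.7 mm.
Time extruding = 4918604.7 / 104, so 47294.3 s.
Converting: 47294.3 s = 13.14 hours.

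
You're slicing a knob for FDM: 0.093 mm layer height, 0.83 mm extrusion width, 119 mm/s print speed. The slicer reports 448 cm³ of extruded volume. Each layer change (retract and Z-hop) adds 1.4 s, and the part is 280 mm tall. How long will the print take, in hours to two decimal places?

14.72 hours

Bead cross-section = 0.093 × 0.83, so 0.07719 mm².
Path length: 448000 mm³ / 0.07719 mm² → 5803860.6 mm.
Extrusion time: 5803860.6 / 119 → 48771.9 s.
Number of layers: 280 / 0.093 → 3011 (rounded up).
Non-print overhead = 3011 × 1.4 = 4215.4 s.
Altogether 48771.9 + 4215.4 = 52987.3 s, i.e. 14.72 hours.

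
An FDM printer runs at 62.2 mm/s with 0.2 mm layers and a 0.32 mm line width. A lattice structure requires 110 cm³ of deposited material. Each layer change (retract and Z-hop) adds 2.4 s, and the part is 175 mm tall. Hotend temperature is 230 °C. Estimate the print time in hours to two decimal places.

8.26 hours

Line area = 0.2 × 0.32 = 0.064 mm².
Path length: 110000 mm³ / 0.064 mm² → 1718750 mm.
Print-move time: 1718750 / 62.2 → 27632.6 s.
Layer count = ceil(175 / 0.2) = 875.
Layer-change overhead = 875 × 2.4 = 2100 s.
Total = 27632.6 + 2100 = 29732.6 s = 8.26 hours.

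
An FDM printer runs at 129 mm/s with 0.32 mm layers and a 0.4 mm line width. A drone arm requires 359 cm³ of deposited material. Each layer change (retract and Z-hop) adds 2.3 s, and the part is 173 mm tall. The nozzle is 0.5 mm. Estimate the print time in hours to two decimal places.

Line area = 0.32 × 0.4 = 0.128 mm².
Path length: 359000 mm³ / 0.128 mm² → 2804687.5 mm.
Print-move time = 2804687.5 / 129 = 21741.8 s.
Number of layers: 173 / 0.32 → 541 (rounded up).
Z-hop total = 541 × 2.3 = 1244.3 s.
Altogether 21741.8 + 1244.3 = 22986.1 s, i.e. 6.39 hours.

6.39 hours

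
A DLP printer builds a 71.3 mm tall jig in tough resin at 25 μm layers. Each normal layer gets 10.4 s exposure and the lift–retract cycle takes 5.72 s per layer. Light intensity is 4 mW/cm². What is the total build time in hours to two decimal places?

12.77 hours

Number of layers: 71.3 / 0.025 → 2852 (rounded up).
Per-layer time = 10.4 + 5.72, so 16.12 s.
Build time: 2852 × 16.12 s = 45974.24 s, i.e. 12.77 hours.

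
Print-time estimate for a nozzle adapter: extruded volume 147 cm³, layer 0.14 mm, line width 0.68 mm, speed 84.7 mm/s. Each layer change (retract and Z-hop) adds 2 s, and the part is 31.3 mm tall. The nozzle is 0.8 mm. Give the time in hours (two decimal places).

5.19 hours

Bead cross-section = 0.14 × 0.68 = 0.0952 mm².
Toolpath length = 147 cm³ / 0.0952 mm² = 147000 / 0.0952 = 1544117.6 mm.
Time extruding = 1544117.6 / 84.7 = 18230.4 s.
Number of layers: 31.3 / 0.14 → 224 (rounded up).
Layer-change overhead = 224 × 2 = 448 s.
Altogether 18230.4 + 448 = 18678.4 s, i.e. 5.19 hours.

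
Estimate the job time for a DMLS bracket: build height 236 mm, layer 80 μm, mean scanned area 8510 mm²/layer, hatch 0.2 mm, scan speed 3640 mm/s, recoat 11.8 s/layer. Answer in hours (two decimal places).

Layer count = ceil(236 / 0.08) = 2950.
Scan path per layer = 8510 / 0.2, so 42550 mm.
Scan time per layer = 42550 / 3640 = 11.6896 s.
Per-layer time: 11.6896 + 11.8 → 23.4896 s.
Total: 2950 × 23.4896 s = 69294.32 s → 19.25 hours.

19.25 hours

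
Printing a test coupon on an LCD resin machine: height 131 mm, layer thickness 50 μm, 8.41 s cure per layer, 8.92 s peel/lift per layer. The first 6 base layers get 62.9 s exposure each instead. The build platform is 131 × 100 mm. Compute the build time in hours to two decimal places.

Number of layers: 131 / 0.05 → 2620 (rounded up).
Base layers: 6 × (62.9 + 8.92) → 430.92 s.
Normal layers = 2614 × (8.41 + 8.92), so 45300.62 s.
Total = 430.92 + 45300.62 = 45731.54 s = 12.70 hours.

12.70 hours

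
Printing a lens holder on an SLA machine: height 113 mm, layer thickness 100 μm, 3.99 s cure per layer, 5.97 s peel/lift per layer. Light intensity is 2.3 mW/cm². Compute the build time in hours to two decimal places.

Layer count = ceil(113 / 0.1) = 1130.
Each layer takes = 3.99 + 5.97 = 9.96 s.
Build time: 1130 × 9.96 s = 11254.8 s, i.e. 3.13 hours.

3.13 hours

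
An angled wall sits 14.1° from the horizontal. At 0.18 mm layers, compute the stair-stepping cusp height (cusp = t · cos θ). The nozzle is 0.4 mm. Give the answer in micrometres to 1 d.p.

174.6 μm

Cusp = layer height × cos(14.1°) = 0.18 × 0.9699 = 0.174582 mm = 174.6 μm.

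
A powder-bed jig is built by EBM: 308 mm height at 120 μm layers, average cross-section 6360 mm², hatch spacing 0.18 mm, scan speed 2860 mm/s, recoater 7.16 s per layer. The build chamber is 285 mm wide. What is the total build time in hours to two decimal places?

Layers = ⌈308/0.12⌉ = 2567.
Per-layer scan distance = 6360 / 0.18, so 35333.3 mm.
Scan time per layer = 35333.3 / 2860 = 12.3543 s.
Per-layer time = 12.3543 + 7.16, so 19.5143 s.
2567 layers × 19.5143 s/layer = 50093.2081 s, i.e. 13.91 hours.

13.91 hours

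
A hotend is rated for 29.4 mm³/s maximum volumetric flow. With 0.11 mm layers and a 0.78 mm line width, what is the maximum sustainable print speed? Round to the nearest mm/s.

343 mm/s

Bead cross-section = 0.11 × 0.78 = 0.0858 mm².
Max speed = 29.4 / 0.0858 = 342.66 ≈ 343 mm/s.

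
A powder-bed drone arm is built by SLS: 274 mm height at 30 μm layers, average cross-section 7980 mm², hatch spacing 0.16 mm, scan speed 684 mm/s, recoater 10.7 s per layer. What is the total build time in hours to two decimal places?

212.15 hours

Layer count = ceil(274 / 0.03) = 9134.
Per-layer scan distance = 7980 / 0.16, so 49875 mm.
Laser time per layer = 49875 / 684 = 72.9167 s.
Layer cycle: 72.9167 + 10.7 → 83.6167 s.
Build time = 9134 × 83.6167 = 763754.9378 s = 212.15 hours.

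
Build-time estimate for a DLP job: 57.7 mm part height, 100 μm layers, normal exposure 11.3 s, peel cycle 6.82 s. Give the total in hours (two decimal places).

Layers = ⌈57.7/0.1⌉ = 577.
Per-layer time: 11.3 + 6.82 → 18.12 s.
Build time: 577 × 18.12 s = 10455.24 s, i.e. 2.90 hours.

2.90 hours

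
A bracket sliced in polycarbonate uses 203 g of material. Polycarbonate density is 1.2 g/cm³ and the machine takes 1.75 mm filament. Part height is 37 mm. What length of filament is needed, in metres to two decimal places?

Volume = 203 g / 1.2 g·cm⁻³ = 169.1667 cm³ = 169166.7 mm³.
Cross-section of 1.75 mm filament: π·(1.75/2)² = 2.4053 mm².
Length = 169166.7 / 2.4053 = 70330.81 mm = 70.33 m.

70.33 m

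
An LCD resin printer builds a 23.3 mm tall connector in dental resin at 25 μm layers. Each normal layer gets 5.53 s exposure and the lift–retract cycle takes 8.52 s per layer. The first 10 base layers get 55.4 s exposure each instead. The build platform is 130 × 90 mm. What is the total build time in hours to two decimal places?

3.78 hours

Number of layers: 23.3 / 0.025 → 932 (rounded up).
Base layers: 10 × (55.4 + 8.52) → 639.2 s.
Regular layers = 922 × (5.53 + 8.52) = 12954.1 s.
Total = 639.2 + 12954.1 = 13593.3 s = 3.78 hours.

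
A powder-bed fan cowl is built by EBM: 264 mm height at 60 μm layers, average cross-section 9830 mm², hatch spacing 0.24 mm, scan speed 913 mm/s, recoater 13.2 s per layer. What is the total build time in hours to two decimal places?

Number of layers: 264 / 0.06 → 4400 (rounded up).
Hatch length per layer = 9830 / 0.24 = 40958.3 mm.
Beam time per layer = 40958.3 / 913 = 44.8612 s.
Time per layer: 44.8612 + 13.2 → 58.0612 s.
4400 layers × 58.0612 s/layer = 255469.28 s, i.e. 70.96 hours.

70.96 hours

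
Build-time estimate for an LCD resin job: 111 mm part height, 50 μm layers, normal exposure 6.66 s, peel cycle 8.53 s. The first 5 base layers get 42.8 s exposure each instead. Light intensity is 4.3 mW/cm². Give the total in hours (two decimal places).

9.42 hours

Number of layers: 111 / 0.05 → 2220 (rounded up).
Burn-in layers = 5 × (42.8 + 8.53) = 256.65 s.
Normal layers: 2215 × (6.66 + 8.53) → 33645.85 s.
Total = 256.65 + 33645.85 = 33902.5 s = 9.42 hours.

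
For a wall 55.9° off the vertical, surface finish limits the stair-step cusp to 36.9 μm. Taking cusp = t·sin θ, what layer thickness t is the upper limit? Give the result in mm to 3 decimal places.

Layer height = cusp / sin(55.9°) = 0.0369 / 0.8281 = 0.045 mm.

0.045 mm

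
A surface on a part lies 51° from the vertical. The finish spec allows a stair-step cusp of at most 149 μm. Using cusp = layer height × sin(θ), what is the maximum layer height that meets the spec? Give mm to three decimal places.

sin(51°) = 0.7771; t_max = 0.149/0.7771 = 0.192 mm.

0.192 mm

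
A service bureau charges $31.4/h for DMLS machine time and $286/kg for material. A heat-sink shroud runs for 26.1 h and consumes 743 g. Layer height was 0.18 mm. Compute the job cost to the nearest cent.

Machine cost = 31.4 × 26.1 = $819.54.
Material cost = 286 × 743/1000 = $212.498.
Total = 819.54 + 212.498 = 1032.038 ≈ $1032.04.

$1032.04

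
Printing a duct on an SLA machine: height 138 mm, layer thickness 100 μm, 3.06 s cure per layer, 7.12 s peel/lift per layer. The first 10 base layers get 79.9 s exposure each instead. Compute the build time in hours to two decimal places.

4.12 hours

Layer count = ceil(138 / 0.1) = 1380.
Base layers = 10 × (79.9 + 7.12), so 870.2 s.
Normal layers = 1370 × (3.06 + 7.12), so 13946.6 s.
Sum: 870.2 + 13946.6 = 14816.8 s → 4.12 hours.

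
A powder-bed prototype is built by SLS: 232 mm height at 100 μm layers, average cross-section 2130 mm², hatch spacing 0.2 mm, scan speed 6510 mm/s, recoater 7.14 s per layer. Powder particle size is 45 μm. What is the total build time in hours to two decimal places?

5.66 hours

Number of layers: 232 / 0.1 → 2320 (rounded up).
Scan path per layer: 2130 / 0.2 → 10650 mm.
Per-layer scan time = 10650 / 6510 = 1.6359 s.
Time per layer: 1.6359 + 7.14 → 8.7759 s.
Build time = 2320 × 8.7759 = 20360.088 s = 5.66 hours.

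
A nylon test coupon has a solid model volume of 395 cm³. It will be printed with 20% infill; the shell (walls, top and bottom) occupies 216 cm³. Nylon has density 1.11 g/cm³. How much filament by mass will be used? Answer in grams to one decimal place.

Volume inside the shell = 395 − 216, so 179 cm³.
Infill deposited = 0.20 × 179 = 35.8 cm³.
Total extruded = 216 + 35.8, so 251.8 cm³.
Mass = 251.8 × 1.11 = 279.498 g.

279.5 g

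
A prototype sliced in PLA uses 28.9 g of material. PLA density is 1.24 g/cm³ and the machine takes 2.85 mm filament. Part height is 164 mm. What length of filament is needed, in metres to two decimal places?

Volume = 28.9 g / 1.24 g·cm⁻³ = 23.3065 cm³ = 23306.5 mm³.
Cross-section of 2.85 mm filament: π·(2.85/2)² = 6.3794 mm².
L = V/A = 23306.5/6.3794 = 3653.4 mm → 3.65 m.

3.65 m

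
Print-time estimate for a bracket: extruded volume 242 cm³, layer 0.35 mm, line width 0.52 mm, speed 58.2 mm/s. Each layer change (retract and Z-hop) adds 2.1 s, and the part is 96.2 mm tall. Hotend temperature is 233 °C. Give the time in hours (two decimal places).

Line area = 0.35 × 0.52, so 0.182 mm².
Path length: 242000 mm³ / 0.182 mm² → 1329670.3 mm.
Extrusion time = 1329670.3 / 58.2 = 22846.6 s.
Layers = ⌈96.2/0.35⌉ = 275.
Non-print overhead = 275 × 2.1, so 577.5 s.
Total = 22846.6 + 577.5 = 23424.1 s = 6.51 hours.

6.51 hours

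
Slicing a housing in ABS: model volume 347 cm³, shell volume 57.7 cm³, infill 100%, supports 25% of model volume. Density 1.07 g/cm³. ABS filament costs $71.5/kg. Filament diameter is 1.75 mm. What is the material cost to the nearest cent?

Volume inside the shell: 347 − 57.7 → 289.3 cm³.
Deposited infill = 1.00 × 289.3 = 289.3 cm³.
Support = 0.25 × 347 = 86.75 cm³.
Total extruded = 57.7 + 289.3 + 86.75 = 433.75 cm³.
Mass: 433.75 × 1.07 → 464.1125 g.
At $71.5/kg: 464.1125/1000 × 71.5 = $33.18.

$33.18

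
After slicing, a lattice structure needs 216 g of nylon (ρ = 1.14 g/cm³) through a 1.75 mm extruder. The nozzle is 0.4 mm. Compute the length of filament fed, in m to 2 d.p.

Volume = 216 g / 1.14 g·cm⁻³ = 189.4737 cm³ = 189473.7 mm³.
A = π r² = π × 0.875² = 2.4053 mm².
L = V/A = 189473.7/2.4053 = 78773.42 mm → 78.77 m.

78.77 m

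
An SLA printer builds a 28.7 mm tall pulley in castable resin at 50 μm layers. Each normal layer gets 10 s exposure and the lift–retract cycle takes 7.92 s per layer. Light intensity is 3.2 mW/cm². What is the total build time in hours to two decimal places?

2.86 hours

Layer count = ceil(28.7 / 0.05) = 574.
Each layer takes: 10 + 7.92 → 17.92 s.
Total = 574 × 17.92 = 10286.08 s = 2.86 hours.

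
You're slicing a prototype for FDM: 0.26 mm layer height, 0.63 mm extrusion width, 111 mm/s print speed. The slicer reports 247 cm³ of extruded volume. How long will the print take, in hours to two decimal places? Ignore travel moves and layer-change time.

Line area = 0.26 × 0.63, so 0.1638 mm².
Total extruded path = 247000/0.1638 = 1507936.5 mm.
Time extruding = 1507936.5 / 111, so 13585 s.
13585 s = 3.77 hours.

3.77 hours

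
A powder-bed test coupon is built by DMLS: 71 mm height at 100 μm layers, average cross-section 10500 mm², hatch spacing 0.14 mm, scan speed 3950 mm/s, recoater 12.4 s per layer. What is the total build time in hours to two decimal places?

6.19 hours

Number of layers: 71 / 0.1 → 710 (rounded up).
Per-layer scan distance = 10500 / 0.14 = 75000 mm.
Laser time per layer = 75000 / 3950 = 18.9873 s.
Per-layer time = 18.9873 + 12.4, so 31.3873 s.
Total: 710 × 31.3873 s = 22284.983 s → 6.19 hours.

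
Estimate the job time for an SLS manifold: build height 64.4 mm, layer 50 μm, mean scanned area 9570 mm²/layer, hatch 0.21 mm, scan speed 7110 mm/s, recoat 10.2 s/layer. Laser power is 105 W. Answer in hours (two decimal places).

5.94 hours

Layers = ⌈64.4/0.05⌉ = 1288.
Per-layer scan distance = 9570 / 0.21 = 45571.4 mm.
Laser time per layer: 45571.4 / 7110 → 6.4095 s.
Time per layer: 6.4095 + 10.2 → 16.6095 s.
Build time = 1288 × 16.6095 = 21393.036 s = 5.94 hours.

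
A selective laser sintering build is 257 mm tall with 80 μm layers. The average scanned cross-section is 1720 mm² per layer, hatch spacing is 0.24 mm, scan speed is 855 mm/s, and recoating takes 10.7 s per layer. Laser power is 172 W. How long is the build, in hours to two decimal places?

17.03 hours

Layer count = ceil(257 / 0.08) = 3213.
Scan path per layer: 1720 / 0.24 → 7166.7 mm.
Per-layer scan time = 7166.7 / 855 = 8.3821 s.
Layer cycle = 8.3821 + 10.7 = 19.0821 s.
3213 layers × 19.0821 s/layer = 61310.7873 s, i.e. 17.03 hours.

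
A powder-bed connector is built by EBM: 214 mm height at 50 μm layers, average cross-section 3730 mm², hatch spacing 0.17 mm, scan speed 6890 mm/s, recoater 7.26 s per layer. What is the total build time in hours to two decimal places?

12.42 hours

Layer count = ceil(214 / 0.05) = 4280.
Hatch length per layer: 3730 / 0.17 → 21941.2 mm.
Beam time per layer = 21941.2 / 6890, so 3.1845 s.
Per-layer time = 3.1845 + 7.26 = 10.4445 s.
Total: 4280 × 10.4445 s = 44702.46 s → 12.42 hours.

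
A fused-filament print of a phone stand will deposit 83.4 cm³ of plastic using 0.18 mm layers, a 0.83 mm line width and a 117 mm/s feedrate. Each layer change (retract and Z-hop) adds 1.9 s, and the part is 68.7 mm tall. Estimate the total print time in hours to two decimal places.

Line area = 0.18 × 0.83 = 0.1494 mm².
Toolpath length = 83.4 cm³ / 0.1494 mm² = 83400 / 0.1494 = 558232.9 mm.
Print-move time: 558232.9 / 117 → 4771.2 s.
Layer count = ceil(68.7 / 0.18) = 382.
Layer-change overhead: 382 × 1.9 → 725.8 s.
Altogether 4771.2 + 725.8 = 5497 s, i.e. 1.53 hours.

1.53 hours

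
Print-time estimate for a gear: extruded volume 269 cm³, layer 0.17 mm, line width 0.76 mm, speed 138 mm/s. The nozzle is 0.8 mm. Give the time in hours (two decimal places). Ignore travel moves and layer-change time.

Bead cross-section = 0.17 × 0.76, so 0.1292 mm².
Total extruded path = 269000/0.1292 = 2082043.3 mm.
Extrusion time = 2082043.3 / 138 = 15087.3 s.
Converting: 15087.3 s = 4.19 hours.

4.19 hours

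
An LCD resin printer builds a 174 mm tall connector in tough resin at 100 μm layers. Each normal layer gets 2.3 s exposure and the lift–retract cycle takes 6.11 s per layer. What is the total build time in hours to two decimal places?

Layer count = ceil(174 / 0.1) = 1740.
Cycle time: 2.3 + 6.11 → 8.41 s.
Total = 1740 × 8.41 = 14633.4 s = 4.06 hours.

4.06 hours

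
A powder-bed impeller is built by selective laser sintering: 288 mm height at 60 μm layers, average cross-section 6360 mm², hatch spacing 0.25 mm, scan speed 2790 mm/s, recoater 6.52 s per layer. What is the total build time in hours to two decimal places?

Number of layers: 288 / 0.06 → 4800 (rounded up).
Per-layer scan distance: 6360 / 0.25 → 25440 mm.
Laser time per layer = 25440 / 2790 = 9.1183 s.
Time per layer = 9.1183 + 6.52 = 15.6383 s.
Build time = 4800 × 15.6383 = 75063.84 s = 20.85 hours.

20.85 hours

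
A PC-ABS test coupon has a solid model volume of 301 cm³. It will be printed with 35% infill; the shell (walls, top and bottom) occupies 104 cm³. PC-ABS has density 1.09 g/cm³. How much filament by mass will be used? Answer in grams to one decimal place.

188.5 g

Volume inside the shell = 301 − 104 = 197 cm³.
Deposited infill = 0.35 × 197, so 68.95 cm³.
Total extruded: 104 + 68.95 → 172.95 cm³.
Mass = 172.95 × 1.09, so 188.5155 g.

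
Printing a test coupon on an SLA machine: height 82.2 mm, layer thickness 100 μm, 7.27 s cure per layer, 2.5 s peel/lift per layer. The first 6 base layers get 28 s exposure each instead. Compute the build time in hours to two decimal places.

Layer count = ceil(82.2 / 0.1) = 822.
Burn-in layers: 6 × (28 + 2.5) → 183 s.
Regular layers: 816 × (7.27 + 2.5) → 7972.32 s.
Sum: 183 + 7972.32 = 8155.32 s → 2.27 hours.

2.27 hours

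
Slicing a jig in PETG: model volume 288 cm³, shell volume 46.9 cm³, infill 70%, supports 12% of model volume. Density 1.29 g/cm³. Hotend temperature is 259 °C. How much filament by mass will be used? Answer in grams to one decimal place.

322.8 g

Volume inside the shell: 288 − 46.9 → 241.1 cm³.
Deposited infill = 0.70 × 241.1 = 168.77 cm³.
Support = 0.12 × 288, so 34.56 cm³.
Total extruded = 46.9 + 168.77 + 34.56, so 250.23 cm³.
Mass = 250.23 × 1.29, so 322.7967 g.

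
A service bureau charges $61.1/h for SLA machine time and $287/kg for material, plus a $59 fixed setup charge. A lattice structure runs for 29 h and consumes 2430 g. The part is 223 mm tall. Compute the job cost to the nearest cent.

$2528.31

Machine-time cost = 61.1 × 29 = $1771.90.
Feedstock cost: 287 × 2430/1000 → $697.41.
Total = 1771.90 + 697.41 + 59 = $2528.31.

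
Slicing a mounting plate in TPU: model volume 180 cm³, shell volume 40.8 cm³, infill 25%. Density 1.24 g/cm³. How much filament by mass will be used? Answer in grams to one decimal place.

93.7 g

Interior volume = 180 − 40.8, so 139.2 cm³.
Infill deposited: 0.25 × 139.2 → 34.8 cm³.
Total extruded = 40.8 + 34.8, so 75.6 cm³.
Mass = 75.6 × 1.24 = 93.744 g.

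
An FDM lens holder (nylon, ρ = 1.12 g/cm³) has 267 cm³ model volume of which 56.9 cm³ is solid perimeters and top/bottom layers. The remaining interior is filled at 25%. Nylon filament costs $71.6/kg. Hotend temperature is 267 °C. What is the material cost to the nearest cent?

$8.78

Interior volume: 267 − 56.9 → 210.1 cm³.
Deposited infill: 0.25 × 210.1 → 52.525 cm³.
Total extruded = 56.9 + 52.525 = 109.425 cm³.
Mass = 109.425 × 1.12 = 122.556 g.
At $71.6/kg: 122.556/1000 × 71.6 = $8.78.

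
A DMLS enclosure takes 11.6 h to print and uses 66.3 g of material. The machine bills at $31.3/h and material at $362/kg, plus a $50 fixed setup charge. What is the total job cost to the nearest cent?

$437.08

Machine cost: 31.3 × 11.6 → $363.08.
Feedstock cost = 362 × 66.3/1000, so $24.0006.
Adding setup: 363.08 + 24.0006 + 50 → 437.0806 ≈ $437.08.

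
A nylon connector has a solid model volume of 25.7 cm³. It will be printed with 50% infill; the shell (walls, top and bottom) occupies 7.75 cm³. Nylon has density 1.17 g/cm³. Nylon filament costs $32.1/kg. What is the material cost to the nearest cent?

Interior volume = 25.7 − 7.75, so 17.95 cm³.
Infill volume = 0.50 × 17.95, so 8.975 cm³.
Deposited volume = 7.75 + 8.975, so 16.725 cm³.
Mass = 16.725 × 1.17 = 19.56825 g.
At $32.1/kg: 19.56825/1000 × 32.1 = $0.63.

$0.63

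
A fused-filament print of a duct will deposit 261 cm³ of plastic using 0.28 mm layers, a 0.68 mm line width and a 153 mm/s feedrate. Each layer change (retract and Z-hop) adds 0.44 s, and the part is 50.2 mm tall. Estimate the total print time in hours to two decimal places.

2.51 hours

Extrusion cross-section: 0.28 × 0.68 → 0.1904 mm².
Total extruded path = 261000/0.1904 = 1370798.3 mm.
Time extruding = 1370798.3 / 153, so 8959.5 s.
Layer count = ceil(50.2 / 0.28) = 180.
Z-hop total = 180 × 0.44 = 79.2 s.
Altogether 8959.5 + 79.2 = 9038.7 s, i.e. 2.51 hours.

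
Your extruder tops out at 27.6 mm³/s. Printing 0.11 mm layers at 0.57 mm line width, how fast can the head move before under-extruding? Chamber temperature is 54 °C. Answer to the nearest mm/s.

Extrusion cross-section: 0.11 × 0.57 → 0.0627 mm².
v_max = Q/A = 27.6/0.0627 = 440.19 mm/s → 440 mm/s.

440 mm/s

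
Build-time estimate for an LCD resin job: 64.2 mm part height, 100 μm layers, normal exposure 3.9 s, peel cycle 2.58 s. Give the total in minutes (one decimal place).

Number of layers: 64.2 / 0.1 → 642 (rounded up).
Cycle time: 3.9 + 2.58 → 6.48 s.
Build time: 642 × 6.48 s = 4160.16 s, i.e. 69.3 minutes.

69.3 minutes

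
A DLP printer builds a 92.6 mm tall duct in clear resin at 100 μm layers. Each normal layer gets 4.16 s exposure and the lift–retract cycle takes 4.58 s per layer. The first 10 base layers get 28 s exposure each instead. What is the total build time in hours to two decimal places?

Layers = ⌈92.6/0.1⌉ = 926.
Bottom layers = 10 × (28 + 4.58), so 325.8 s.
Regular layers = 916 × (4.16 + 4.58), so 8005.84 s.
Sum: 325.8 + 8005.84 = 8331.64 s → 2.31 hours.

2.31 hours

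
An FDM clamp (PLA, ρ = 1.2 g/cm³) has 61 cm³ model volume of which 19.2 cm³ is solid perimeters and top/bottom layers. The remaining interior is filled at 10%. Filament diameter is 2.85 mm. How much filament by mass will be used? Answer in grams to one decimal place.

28.1 g

Volume inside the shell: 61 − 19.2 → 41.8 cm³.
Deposited infill: 0.10 × 41.8 → 4.18 cm³.
Deposited volume: 19.2 + 4.18 → 23.38 cm³.
Mass = 23.38 × 1.2 = 28.056 g.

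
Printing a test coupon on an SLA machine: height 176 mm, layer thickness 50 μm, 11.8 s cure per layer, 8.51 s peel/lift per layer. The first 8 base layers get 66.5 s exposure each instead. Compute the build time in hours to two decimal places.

19.98 hours

Number of layers: 176 / 0.05 → 3520 (rounded up).
Bottom layers = 8 × (66.5 + 8.51) = 600.08 s.
Remaining layers = 3512 × (11.8 + 8.51) = 71328.72 s.
Total = 600.08 + 71328.72 = 71928.8 s = 19.98 hours.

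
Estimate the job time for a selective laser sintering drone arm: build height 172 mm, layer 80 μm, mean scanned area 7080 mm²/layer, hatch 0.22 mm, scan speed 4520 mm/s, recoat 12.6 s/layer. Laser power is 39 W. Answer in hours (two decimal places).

Layer count = ceil(172 / 0.08) = 2150.
Per-layer scan distance = 7080 / 0.22, so 32181.8 mm.
Laser time per layer = 32181.8 / 4520, so 7.1199 s.
Per-layer time: 7.1199 + 12.6 → 19.7199 s.
2150 layers × 19.7199 s/layer = 42397.785 s, i.e. 11.78 hours.

11.78 hours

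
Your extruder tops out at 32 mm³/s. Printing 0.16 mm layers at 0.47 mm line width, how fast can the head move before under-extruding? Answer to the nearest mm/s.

Extrusion cross-section = 0.16 × 0.47 = 0.0752 mm².
v_max = Q/A = 32/0.0752 = 425.53 mm/s → 426 mm/s.

426 mm/s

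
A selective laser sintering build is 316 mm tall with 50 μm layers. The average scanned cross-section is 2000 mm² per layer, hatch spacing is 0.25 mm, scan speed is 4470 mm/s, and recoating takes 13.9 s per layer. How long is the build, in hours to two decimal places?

Layers = ⌈316/0.05⌉ = 6320.
Per-layer scan distance = 2000 / 0.25 = 8000 mm.
Scan time per layer = 8000 / 4470, so 1.7897 s.
Time per layer = 1.7897 + 13.9 = 15.6897 s.
Total: 6320 × 15.6897 s = 99158.904 s → 27.54 hours.

27.54 hours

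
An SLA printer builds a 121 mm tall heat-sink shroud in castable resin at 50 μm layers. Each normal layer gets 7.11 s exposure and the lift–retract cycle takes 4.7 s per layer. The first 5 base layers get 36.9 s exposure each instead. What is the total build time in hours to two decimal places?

7.98 hours

Number of layers: 121 / 0.05 → 2420 (rounded up).
Base layers = 5 × (36.9 + 4.7), so 208 s.
Regular layers = 2415 × (7.11 + 4.7) = 28521.15 s.
Total = 208 + 28521.15 = 28729.15 s = 7.98 hours.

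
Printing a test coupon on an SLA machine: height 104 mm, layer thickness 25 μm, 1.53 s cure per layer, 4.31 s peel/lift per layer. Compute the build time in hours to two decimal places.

Layer count = ceil(104 / 0.025) = 4160.
Per-layer time = 1.53 + 4.31 = 5.84 s.
Total = 4160 × 5.84 = 24294.4 s = 6.75 hours.

6.75 hours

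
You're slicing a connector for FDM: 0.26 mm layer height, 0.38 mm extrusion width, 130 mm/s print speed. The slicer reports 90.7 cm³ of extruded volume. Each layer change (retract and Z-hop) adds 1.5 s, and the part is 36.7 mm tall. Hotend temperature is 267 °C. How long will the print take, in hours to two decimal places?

Bead cross-section: 0.26 × 0.38 → 0.0988 mm².
Path length: 90700 mm³ / 0.0988 mm² → 918016.2 mm.
Extrusion time: 918016.2 / 130 → 7061.7 s.
Layer count = ceil(36.7 / 0.26) = 142.
Z-hop total = 142 × 1.5, so 213 s.
Altogether 7061.7 + 213 = 7274.7 s, i.e. 2.02 hours.

2.02 hours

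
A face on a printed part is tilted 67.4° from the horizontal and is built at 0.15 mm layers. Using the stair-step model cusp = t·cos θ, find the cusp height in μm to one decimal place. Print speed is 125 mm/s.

57.6 μm

cos(67.4°) = 0.3843, so cusp = 0.15 × 0.3843 = 0.057645 mm → 57.6 μm.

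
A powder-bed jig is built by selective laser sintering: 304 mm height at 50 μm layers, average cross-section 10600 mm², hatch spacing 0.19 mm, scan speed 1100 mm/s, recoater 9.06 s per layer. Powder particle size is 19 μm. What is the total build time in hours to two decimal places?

Number of layers: 304 / 0.05 → 6080 (rounded up).
Scan path per layer = 10600 / 0.19 = 55789.5 mm.
Laser time per layer: 55789.5 / 1100 → 50.7177 s.
Layer cycle: 50.7177 + 9.06 → 59.7777 s.
Total: 6080 × 59.7777 s = 363448.416 s → 100.96 hours.

100.96 hours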